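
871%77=24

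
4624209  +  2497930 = 7122139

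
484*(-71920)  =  -34809280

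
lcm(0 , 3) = 0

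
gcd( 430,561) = 1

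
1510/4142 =755/2071 = 0.36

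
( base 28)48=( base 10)120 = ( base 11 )aa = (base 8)170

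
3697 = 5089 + -1392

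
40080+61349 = 101429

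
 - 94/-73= 1+21/73=1.29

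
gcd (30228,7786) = 458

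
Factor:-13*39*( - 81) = 41067 = 3^5*13^2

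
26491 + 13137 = 39628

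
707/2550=707/2550 = 0.28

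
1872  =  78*24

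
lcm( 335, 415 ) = 27805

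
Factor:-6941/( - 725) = 5^( - 2)*11^1*29^( - 1 )*631^1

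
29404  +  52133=81537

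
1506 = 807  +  699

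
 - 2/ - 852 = 1/426 = 0.00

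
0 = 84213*0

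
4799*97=465503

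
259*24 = 6216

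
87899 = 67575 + 20324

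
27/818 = 27/818=0.03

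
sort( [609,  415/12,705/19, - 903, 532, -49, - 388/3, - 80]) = [ - 903, - 388/3, - 80, - 49,415/12, 705/19,532 , 609 ]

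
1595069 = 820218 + 774851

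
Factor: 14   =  2^1*7^1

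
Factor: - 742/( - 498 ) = 3^(  -  1)*7^1*53^1*83^(  -  1) = 371/249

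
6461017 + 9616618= 16077635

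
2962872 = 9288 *319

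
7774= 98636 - 90862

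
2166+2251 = 4417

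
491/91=5 +36/91 = 5.40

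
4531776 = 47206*96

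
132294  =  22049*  6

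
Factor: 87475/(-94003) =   -  5^2*7^(-1) * 13^( - 1)*1033^( - 1)*3499^1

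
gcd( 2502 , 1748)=2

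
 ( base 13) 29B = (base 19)15a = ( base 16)1d2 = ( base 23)k6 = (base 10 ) 466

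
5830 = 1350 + 4480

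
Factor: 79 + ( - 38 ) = 41 =41^1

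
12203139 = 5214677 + 6988462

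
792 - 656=136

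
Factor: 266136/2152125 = 2^3*3^(- 1) * 5^(-3)*13^1* 853^1  *  1913^( - 1) = 88712/717375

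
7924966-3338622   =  4586344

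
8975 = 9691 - 716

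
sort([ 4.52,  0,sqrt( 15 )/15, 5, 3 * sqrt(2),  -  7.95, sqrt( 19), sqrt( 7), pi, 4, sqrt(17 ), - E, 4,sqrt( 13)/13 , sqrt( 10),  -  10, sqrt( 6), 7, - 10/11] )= [ - 10, - 7.95,- E, - 10/11, 0, sqrt( 15) /15,  sqrt( 13)/13,sqrt( 6), sqrt( 7),pi, sqrt( 10) , 4,  4,sqrt( 17 ) , 3 * sqrt(2),sqrt(19 ),4.52, 5,7]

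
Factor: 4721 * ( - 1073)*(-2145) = 10865782785  =  3^1 * 5^1 * 11^1*13^1*29^1 * 37^1*4721^1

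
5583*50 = 279150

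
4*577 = 2308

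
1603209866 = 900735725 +702474141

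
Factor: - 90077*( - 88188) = 7943710476 =2^2*3^1*13^3*41^1*7349^1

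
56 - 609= - 553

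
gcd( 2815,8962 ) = 1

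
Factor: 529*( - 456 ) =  - 241224 = -2^3 * 3^1 *19^1*23^2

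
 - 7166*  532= - 3812312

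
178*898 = 159844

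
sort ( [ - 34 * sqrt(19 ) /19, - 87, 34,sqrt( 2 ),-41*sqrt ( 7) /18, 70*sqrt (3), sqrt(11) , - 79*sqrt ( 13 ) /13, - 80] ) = [-87, - 80,- 79 * sqrt( 13 )/13 ,  -  34*sqrt( 19 ) /19,- 41*sqrt( 7 )/18, sqrt( 2),  sqrt(11 ),34, 70*sqrt( 3) ]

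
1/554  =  1/554 = 0.00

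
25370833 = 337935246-312564413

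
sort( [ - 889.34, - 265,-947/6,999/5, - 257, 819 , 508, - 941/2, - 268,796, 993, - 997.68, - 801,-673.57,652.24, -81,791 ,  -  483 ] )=[ - 997.68 , - 889.34, - 801,-673.57, - 483, - 941/2, - 268, - 265,-257,-947/6, - 81, 999/5, 508, 652.24,791, 796,819,993]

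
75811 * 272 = 20620592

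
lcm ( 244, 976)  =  976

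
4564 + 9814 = 14378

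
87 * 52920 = 4604040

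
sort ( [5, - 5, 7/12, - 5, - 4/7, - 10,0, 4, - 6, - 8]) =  [ - 10,-8, - 6, - 5 , - 5, - 4/7 , 0,7/12, 4,5]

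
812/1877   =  812/1877 =0.43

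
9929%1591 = 383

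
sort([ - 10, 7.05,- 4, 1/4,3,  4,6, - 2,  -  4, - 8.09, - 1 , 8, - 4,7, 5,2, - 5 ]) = [ - 10, - 8.09  , - 5, - 4, - 4, - 4, - 2, - 1, 1/4, 2,  3,4, 5,6, 7 , 7.05, 8]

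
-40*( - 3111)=124440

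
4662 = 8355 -3693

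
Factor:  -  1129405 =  - 5^1*29^1*7789^1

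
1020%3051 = 1020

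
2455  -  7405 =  - 4950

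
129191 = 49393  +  79798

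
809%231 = 116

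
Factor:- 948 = -2^2*3^1*79^1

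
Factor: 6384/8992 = 2^( - 1)* 3^1*7^1 * 19^1*281^( - 1) = 399/562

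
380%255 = 125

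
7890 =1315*6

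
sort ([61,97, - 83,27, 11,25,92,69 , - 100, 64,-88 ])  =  [ - 100,  -  88, -83, 11,  25, 27, 61, 64,69, 92, 97] 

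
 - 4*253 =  - 1012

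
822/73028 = 411/36514=0.01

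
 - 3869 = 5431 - 9300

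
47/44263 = 47/44263 = 0.00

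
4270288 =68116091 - 63845803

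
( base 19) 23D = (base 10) 792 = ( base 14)408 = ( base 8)1430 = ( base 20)1JC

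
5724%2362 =1000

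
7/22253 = 1/3179 = 0.00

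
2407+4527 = 6934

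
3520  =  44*80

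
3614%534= 410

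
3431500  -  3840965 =-409465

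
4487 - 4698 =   -  211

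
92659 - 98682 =  -  6023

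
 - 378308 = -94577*4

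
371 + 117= 488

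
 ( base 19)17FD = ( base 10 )9684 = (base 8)22724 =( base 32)9ek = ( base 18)1bg0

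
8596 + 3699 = 12295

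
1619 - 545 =1074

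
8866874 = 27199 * 326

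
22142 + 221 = 22363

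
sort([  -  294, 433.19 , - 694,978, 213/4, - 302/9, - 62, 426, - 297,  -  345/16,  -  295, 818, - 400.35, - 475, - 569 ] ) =[ - 694, - 569, - 475, - 400.35, - 297, - 295,  -  294, - 62, -302/9, - 345/16, 213/4,426,433.19, 818, 978 ] 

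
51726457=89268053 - 37541596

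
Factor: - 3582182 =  - 2^1*1791091^1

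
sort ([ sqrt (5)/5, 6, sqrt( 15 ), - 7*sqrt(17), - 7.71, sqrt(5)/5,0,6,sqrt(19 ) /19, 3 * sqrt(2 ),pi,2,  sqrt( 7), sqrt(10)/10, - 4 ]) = [-7 * sqrt (17 ), - 7.71,-4, 0,sqrt(19) /19,sqrt (10 ) /10,  sqrt(5)/5, sqrt(5) /5,2,sqrt(7 ),pi,sqrt( 15), 3*sqrt(2 ),  6,6 ]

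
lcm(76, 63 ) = 4788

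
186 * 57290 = 10655940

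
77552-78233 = - 681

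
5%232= 5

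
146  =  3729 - 3583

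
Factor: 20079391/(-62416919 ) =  - 19^(-1)*23^1 * 31^(-1)*105971^( - 1 )*873017^1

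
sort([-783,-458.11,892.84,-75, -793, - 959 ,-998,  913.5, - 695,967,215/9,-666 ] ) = [-998  ,-959, - 793,-783, - 695, -666,-458.11,-75,215/9,892.84,913.5, 967] 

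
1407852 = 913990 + 493862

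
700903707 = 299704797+401198910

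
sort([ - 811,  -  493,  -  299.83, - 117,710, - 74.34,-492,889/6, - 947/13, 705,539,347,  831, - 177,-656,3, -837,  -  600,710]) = [-837, - 811, - 656 ,-600, - 493, - 492, - 299.83, - 177,-117,  -  74.34,-947/13, 3,889/6, 347,539,705,710,  710,  831] 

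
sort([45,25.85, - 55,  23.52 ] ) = [-55,23.52, 25.85, 45]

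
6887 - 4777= 2110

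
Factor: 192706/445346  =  96353/222673 = 11^( - 1) * 31^( - 1 )*653^( - 1 )*96353^1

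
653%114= 83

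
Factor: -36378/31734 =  - 47/41 = - 41^( - 1 )* 47^1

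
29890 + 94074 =123964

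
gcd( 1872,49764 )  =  156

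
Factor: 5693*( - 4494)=-2^1 * 3^1 * 7^1 * 107^1*5693^1 = - 25584342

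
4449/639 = 6 + 205/213 =6.96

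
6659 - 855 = 5804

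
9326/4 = 2331 + 1/2 = 2331.50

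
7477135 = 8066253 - 589118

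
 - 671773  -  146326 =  - 818099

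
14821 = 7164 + 7657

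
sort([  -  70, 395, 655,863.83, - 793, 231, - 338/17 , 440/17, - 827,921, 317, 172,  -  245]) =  [  -  827, - 793, - 245, - 70,-338/17 , 440/17 , 172, 231, 317,395,655,863.83,921 ]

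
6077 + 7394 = 13471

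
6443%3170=103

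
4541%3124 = 1417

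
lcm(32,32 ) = 32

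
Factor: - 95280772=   -  2^2 *37^1*97^1 *6637^1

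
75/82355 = 15/16471 = 0.00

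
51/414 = 17/138  =  0.12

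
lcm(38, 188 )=3572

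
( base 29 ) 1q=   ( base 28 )1r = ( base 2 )110111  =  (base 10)55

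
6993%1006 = 957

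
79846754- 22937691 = 56909063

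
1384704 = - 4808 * ( - 288) 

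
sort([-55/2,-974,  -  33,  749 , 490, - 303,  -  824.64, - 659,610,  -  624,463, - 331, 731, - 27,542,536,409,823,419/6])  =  [-974, - 824.64,-659, - 624, - 331, - 303, - 33, - 55/2, - 27,419/6,409, 463,490,536,542, 610 , 731,749, 823]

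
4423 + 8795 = 13218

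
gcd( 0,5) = 5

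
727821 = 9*80869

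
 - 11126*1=-11126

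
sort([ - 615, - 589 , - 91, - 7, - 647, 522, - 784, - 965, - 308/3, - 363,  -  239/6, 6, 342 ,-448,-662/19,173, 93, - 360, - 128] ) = [ - 965 , - 784, - 647,-615, - 589, - 448, - 363, - 360, - 128, - 308/3, - 91,- 239/6,  -  662/19 ,  -  7,6,93,173, 342,522]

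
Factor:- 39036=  - 2^2 *3^1*3253^1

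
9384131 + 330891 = 9715022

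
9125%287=228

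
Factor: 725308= 2^2 * 179^1*1013^1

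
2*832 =1664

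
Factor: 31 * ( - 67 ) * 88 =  - 182776 =- 2^3*11^1*31^1 * 67^1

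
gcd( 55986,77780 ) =2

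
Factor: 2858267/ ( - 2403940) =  - 2^(-2)*5^( - 1)*7^ ( - 2)*11^( - 1 )*149^1*223^ ( - 1)*19183^1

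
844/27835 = 844/27835 = 0.03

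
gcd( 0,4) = 4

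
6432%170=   142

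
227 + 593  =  820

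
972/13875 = 324/4625 = 0.07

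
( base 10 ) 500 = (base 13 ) 2c6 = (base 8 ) 764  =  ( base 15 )235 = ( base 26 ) J6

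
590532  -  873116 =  - 282584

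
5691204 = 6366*894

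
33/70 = 33/70 = 0.47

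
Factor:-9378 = - 2^1*3^2*521^1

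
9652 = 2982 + 6670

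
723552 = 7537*96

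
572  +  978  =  1550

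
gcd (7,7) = 7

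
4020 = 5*804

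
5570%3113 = 2457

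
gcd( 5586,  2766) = 6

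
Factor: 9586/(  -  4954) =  - 4793/2477 = - 2477^( - 1)*4793^1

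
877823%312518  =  252787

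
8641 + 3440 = 12081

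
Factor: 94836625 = 5^3*13^1*17^1*3433^1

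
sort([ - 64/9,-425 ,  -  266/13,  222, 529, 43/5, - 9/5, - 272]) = [ - 425,- 272, - 266/13 , - 64/9,- 9/5 , 43/5, 222, 529 ]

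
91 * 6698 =609518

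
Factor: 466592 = 2^5 * 7^1*2083^1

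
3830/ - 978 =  - 1915/489 = -  3.92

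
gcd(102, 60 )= 6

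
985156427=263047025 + 722109402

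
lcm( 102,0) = 0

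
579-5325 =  - 4746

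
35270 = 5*7054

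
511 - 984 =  - 473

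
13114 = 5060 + 8054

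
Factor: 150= 2^1*3^1*5^2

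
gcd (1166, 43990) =106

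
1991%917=157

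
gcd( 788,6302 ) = 2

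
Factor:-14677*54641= -13^1*101^1*541^1*1129^1=   - 801965957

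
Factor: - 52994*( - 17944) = 950924336 = 2^4*2243^1*26497^1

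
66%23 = 20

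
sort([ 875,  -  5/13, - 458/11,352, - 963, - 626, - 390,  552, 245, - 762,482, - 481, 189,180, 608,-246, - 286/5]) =[ - 963, - 762, - 626, - 481, - 390, - 246, - 286/5, - 458/11, - 5/13,180,189, 245,352, 482,552,608,875]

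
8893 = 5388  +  3505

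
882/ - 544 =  - 2 + 103/272 = -1.62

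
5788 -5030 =758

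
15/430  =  3/86 =0.03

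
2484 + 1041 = 3525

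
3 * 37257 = 111771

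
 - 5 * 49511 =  - 247555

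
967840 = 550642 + 417198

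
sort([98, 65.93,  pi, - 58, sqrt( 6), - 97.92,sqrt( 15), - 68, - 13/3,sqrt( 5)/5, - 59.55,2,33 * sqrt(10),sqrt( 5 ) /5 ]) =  [ - 97.92,-68 , - 59.55 , - 58, - 13/3 , sqrt( 5)/5,sqrt( 5)/5,2 , sqrt( 6),pi,sqrt(15),65.93,98,33 *sqrt(10) ]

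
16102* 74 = 1191548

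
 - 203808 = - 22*9264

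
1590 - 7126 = - 5536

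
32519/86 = 378 + 11/86 = 378.13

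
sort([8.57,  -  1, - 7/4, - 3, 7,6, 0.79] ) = [ - 3, - 7/4 , - 1, 0.79,6, 7,8.57 ] 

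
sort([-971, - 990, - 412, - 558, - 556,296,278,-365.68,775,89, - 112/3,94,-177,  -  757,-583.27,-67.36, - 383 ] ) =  [ - 990, - 971,-757,  -  583.27, - 558, - 556, - 412, - 383 , - 365.68, - 177  , - 67.36 , - 112/3 , 89, 94, 278,296,775]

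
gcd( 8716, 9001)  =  1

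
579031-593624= - 14593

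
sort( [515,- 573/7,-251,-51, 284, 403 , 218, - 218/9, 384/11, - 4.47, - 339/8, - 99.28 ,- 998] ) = [ - 998, - 251,  -  99.28, - 573/7 ,  -  51, - 339/8 , - 218/9, - 4.47,384/11,218 , 284,403, 515 ]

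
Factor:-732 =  - 2^2 * 3^1*61^1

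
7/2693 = 7/2693 = 0.00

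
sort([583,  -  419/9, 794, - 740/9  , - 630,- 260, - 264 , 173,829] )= [ - 630,-264, - 260, - 740/9, - 419/9,173 , 583,794,829 ] 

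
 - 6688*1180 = -7891840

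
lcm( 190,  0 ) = 0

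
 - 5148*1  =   - 5148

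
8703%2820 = 243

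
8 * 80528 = 644224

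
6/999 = 2/333 = 0.01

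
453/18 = 25 + 1/6=25.17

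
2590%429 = 16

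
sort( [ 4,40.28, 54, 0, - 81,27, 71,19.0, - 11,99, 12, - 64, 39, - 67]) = [ - 81,- 67,  -  64, - 11,0,4, 12, 19.0, 27, 39, 40.28, 54, 71, 99 ] 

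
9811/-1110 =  - 9 + 179/1110 = - 8.84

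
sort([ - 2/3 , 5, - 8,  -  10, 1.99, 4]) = [ - 10, - 8, - 2/3,1.99,4,5] 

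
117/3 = 39 =39.00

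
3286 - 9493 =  - 6207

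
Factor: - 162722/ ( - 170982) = 197/207 =3^( - 2)*23^( - 1) * 197^1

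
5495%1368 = 23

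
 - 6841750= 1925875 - 8767625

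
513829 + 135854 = 649683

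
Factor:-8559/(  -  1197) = 951/133  =  3^1 * 7^( - 1)*19^( - 1)*317^1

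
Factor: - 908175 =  - 3^1*5^2*12109^1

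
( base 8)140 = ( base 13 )75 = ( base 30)36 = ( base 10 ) 96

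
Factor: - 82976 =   -  2^5*2593^1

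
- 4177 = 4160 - 8337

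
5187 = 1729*3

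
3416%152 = 72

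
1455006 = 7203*202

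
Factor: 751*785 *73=5^1*73^1 * 157^1 * 751^1 =43036055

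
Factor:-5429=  - 61^1*89^1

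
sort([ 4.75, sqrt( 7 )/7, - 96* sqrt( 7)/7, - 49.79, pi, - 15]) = [ - 49.79, - 96*sqrt( 7)/7, - 15, sqrt( 7 )/7  ,  pi,4.75]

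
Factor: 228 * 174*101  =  4006872  =  2^3*3^2* 19^1*29^1*101^1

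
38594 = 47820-9226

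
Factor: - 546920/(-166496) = 565/172 = 2^( - 2 ) *5^1*43^( - 1 )*113^1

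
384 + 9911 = 10295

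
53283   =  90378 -37095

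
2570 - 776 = 1794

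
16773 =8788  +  7985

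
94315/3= 31438 + 1/3 = 31438.33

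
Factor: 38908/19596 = 3^( - 1 )*23^( - 1)*137^1= 137/69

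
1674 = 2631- 957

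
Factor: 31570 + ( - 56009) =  - 24439 = -  24439^1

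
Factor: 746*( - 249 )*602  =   - 111823908 =- 2^2*3^1 * 7^1*  43^1*83^1 * 373^1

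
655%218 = 1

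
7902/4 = 1975 + 1/2 = 1975.50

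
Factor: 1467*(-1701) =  - 2495367  =  - 3^7*7^1*163^1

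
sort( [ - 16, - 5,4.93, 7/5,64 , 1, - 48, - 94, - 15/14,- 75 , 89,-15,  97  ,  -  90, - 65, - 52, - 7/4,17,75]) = [ - 94, - 90 , - 75, - 65, - 52 , - 48, - 16,-15, - 5, - 7/4 , - 15/14, 1,7/5,4.93, 17 , 64,75,  89 , 97 ]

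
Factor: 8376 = 2^3  *  3^1 * 349^1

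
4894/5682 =2447/2841= 0.86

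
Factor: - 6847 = -41^1*167^1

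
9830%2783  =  1481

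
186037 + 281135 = 467172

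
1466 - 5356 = -3890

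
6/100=3/50 = 0.06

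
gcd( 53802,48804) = 294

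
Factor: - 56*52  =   - 2912 = -2^5*7^1*13^1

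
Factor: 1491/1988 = 3/4 = 2^(  -  2)*3^1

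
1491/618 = 497/206 = 2.41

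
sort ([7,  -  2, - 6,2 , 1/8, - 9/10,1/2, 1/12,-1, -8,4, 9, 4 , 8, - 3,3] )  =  [  -  8,  -  6,  -  3,  -  2,  -  1, - 9/10,1/12, 1/8, 1/2,2,3 , 4,4, 7,8,9 ]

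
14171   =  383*37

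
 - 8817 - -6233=-2584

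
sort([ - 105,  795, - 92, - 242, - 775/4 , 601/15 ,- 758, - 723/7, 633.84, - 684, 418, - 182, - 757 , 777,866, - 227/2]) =[ -758, - 757 , -684, -242 , - 775/4, - 182 , - 227/2 , - 105 , - 723/7, - 92  ,  601/15, 418, 633.84,777,795 , 866 ]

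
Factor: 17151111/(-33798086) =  - 2^( - 1 )*3^2*7^( - 1 )*23^( - 1)*43^(- 1)*2441^ ( - 1)  *  1905679^1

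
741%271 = 199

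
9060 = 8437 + 623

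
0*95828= 0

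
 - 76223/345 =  - 221 + 22/345=- 220.94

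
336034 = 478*703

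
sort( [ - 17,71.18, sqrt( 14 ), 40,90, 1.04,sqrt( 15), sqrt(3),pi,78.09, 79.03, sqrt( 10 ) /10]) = [-17,  sqrt(10 )/10, 1.04,sqrt(3),pi, sqrt(14), sqrt( 15), 40,71.18,78.09, 79.03, 90] 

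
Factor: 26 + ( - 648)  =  -2^1*311^1 = - 622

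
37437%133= 64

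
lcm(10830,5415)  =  10830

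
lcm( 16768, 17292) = 553344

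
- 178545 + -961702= - 1140247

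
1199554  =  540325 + 659229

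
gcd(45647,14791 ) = 7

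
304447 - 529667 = - 225220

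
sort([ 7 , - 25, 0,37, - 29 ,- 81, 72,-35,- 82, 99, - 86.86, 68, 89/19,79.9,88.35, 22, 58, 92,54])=[-86.86, - 82,-81 ,  -  35, - 29,-25, 0,89/19, 7,22, 37, 54, 58,68,72,79.9,88.35,92, 99]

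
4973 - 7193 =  - 2220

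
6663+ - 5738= 925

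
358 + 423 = 781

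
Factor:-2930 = - 2^1*5^1 * 293^1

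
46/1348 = 23/674 =0.03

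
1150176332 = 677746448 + 472429884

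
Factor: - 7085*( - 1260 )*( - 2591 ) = - 23130116100 = - 2^2*  3^2*5^2*7^1*13^1*109^1*2591^1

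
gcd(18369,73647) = 9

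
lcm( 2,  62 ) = 62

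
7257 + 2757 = 10014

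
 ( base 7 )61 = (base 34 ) 19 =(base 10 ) 43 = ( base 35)18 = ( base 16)2b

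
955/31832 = 955/31832 = 0.03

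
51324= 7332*7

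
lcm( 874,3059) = 6118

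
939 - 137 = 802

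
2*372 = 744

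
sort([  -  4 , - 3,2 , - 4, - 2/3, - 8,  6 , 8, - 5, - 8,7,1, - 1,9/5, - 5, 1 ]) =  [ - 8,  -  8 , - 5, - 5, - 4, - 4, - 3, - 1, - 2/3 , 1,  1, 9/5,  2,  6, 7, 8]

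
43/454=43/454 =0.09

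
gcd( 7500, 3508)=4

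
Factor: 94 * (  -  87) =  - 8178  =  - 2^1*3^1*29^1*47^1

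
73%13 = 8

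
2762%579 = 446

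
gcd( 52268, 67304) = 716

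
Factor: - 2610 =-2^1*3^2 * 5^1*29^1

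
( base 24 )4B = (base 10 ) 107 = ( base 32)3B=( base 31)3E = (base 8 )153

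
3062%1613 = 1449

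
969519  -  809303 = 160216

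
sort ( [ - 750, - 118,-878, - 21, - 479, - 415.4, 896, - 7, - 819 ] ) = [ - 878,-819  , - 750, - 479,-415.4, - 118, - 21, - 7 , 896]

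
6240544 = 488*12788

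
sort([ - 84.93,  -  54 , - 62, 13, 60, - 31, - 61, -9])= [ - 84.93, - 62, - 61, - 54, -31, - 9, 13,60] 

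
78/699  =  26/233 = 0.11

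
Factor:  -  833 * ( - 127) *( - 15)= - 1586865 = - 3^1 * 5^1*7^2*17^1*127^1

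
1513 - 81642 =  - 80129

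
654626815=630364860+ 24261955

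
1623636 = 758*2142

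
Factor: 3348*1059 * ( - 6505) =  - 2^2*3^4*5^1*31^1*353^1*1301^1 = - 23063685660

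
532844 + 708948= 1241792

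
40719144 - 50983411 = - 10264267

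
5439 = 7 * 777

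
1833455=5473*335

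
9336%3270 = 2796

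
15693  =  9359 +6334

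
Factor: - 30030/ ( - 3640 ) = 2^(-2 )*3^1*  11^1 = 33/4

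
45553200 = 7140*6380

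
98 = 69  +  29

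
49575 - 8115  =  41460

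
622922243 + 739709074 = 1362631317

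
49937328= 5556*8988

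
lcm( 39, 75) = 975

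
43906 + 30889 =74795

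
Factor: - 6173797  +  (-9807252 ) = - 15981049 = - 7^1*431^1*  5297^1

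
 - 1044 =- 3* 348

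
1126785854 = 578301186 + 548484668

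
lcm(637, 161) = 14651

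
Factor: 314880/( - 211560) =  - 2^6*43^( - 1)  =  - 64/43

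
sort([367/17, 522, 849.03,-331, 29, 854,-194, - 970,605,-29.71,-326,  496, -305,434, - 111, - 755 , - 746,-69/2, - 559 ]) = [-970,-755, - 746, - 559, - 331, - 326,  -  305,-194, - 111,-69/2, - 29.71, 367/17, 29, 434, 496, 522, 605 , 849.03, 854]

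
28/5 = 28/5  =  5.60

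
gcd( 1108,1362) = 2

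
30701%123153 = 30701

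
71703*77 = 5521131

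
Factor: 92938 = 2^1*31^1*1499^1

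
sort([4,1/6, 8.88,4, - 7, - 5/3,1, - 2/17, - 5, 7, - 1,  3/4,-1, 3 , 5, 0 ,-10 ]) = [ - 10,-7, - 5, - 5/3,-1, - 1 , - 2/17,0,1/6, 3/4, 1, 3, 4,4, 5,7,8.88] 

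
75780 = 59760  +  16020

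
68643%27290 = 14063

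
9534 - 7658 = 1876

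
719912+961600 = 1681512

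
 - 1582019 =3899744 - 5481763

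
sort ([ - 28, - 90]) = [ - 90,-28 ]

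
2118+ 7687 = 9805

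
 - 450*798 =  - 359100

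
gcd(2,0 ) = 2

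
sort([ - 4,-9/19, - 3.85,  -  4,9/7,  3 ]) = [ - 4, - 4 , - 3.85, - 9/19 , 9/7 , 3]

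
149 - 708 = -559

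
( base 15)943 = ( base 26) 328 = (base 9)2770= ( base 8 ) 4050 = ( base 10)2088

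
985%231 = 61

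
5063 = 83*61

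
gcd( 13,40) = 1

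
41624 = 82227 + -40603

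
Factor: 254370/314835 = 2^1* 61^1 * 151^(-1 ) = 122/151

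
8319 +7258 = 15577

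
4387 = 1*4387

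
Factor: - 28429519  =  -571^1 * 49789^1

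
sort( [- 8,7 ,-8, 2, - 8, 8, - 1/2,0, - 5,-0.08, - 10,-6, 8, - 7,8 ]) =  [ - 10,-8, - 8, - 8,-7,-6, -5,  -  1/2, - 0.08,0, 2,7, 8, 8,8]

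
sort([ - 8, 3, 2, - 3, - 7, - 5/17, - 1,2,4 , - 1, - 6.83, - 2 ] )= [ - 8, - 7, - 6.83, - 3, - 2 ,-1, - 1, - 5/17 , 2,2 , 3, 4]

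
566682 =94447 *6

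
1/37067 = 1/37067 = 0.00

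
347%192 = 155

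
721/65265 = 721/65265 = 0.01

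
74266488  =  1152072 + 73114416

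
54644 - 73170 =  - 18526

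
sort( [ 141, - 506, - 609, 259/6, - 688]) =[ - 688, -609, - 506,259/6,141 ] 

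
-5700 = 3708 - 9408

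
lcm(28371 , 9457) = 28371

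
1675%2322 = 1675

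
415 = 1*415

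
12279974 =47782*257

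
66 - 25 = 41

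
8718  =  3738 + 4980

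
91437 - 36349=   55088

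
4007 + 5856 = 9863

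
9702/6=1617 = 1617.00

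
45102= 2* 22551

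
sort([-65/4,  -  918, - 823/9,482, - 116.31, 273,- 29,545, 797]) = [ - 918,  -  116.31 , - 823/9 ,-29, - 65/4, 273 , 482 , 545, 797 ]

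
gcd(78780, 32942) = 26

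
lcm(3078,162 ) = 3078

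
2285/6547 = 2285/6547 = 0.35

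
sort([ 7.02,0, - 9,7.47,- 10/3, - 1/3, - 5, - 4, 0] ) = [ - 9, - 5 , - 4, - 10/3, - 1/3,0  ,  0,7.02,7.47]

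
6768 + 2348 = 9116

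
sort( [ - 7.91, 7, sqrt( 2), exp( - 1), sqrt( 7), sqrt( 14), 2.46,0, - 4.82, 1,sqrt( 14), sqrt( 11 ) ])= [ - 7.91, - 4.82,0, exp (-1 ), 1, sqrt (2),  2.46, sqrt( 7 ),sqrt( 11 ), sqrt(14), sqrt( 14),7 ] 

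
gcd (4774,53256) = 14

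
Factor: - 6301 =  - 6301^1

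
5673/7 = 5673/7= 810.43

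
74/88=37/44 = 0.84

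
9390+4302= 13692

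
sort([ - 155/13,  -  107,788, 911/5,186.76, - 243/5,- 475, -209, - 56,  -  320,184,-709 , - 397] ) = [-709,  -  475,-397, - 320, - 209 , - 107, - 56, - 243/5, - 155/13,911/5, 184,186.76,788]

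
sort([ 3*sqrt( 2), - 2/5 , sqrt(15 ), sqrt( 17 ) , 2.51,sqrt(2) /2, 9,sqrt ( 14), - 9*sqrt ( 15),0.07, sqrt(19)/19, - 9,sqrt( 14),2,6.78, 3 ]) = [ - 9*sqrt (15),-9, - 2/5,0.07, sqrt( 19 ) /19,sqrt( 2)/2,2,2.51 , 3, sqrt ( 14 ),sqrt( 14),  sqrt( 15 ), sqrt( 17), 3*sqrt(2),6.78,9]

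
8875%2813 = 436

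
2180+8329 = 10509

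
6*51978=311868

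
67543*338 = 22829534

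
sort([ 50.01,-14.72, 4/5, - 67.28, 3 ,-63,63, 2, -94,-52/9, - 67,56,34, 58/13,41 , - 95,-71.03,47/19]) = [-95, - 94, - 71.03,-67.28,-67,-63,  -  14.72, - 52/9,4/5,2,  47/19 , 3,58/13, 34,41, 50.01,56 , 63 ] 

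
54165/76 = 712 + 53/76 = 712.70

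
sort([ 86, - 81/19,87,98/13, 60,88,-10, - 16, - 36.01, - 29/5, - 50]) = [ - 50, - 36.01, - 16, - 10, - 29/5, - 81/19 , 98/13,60,86,87,88 ]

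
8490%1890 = 930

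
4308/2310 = 1 + 333/385 = 1.86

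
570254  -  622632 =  - 52378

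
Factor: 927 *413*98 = 2^1*3^2*7^3 * 59^1*103^1= 37519398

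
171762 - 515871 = -344109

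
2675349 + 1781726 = 4457075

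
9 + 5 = 14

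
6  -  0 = 6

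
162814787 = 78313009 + 84501778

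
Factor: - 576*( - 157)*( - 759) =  - 68637888= - 2^6*3^3*11^1*23^1*157^1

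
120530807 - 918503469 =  - 797972662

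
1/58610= 1/58610= 0.00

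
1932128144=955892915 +976235229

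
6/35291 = 6/35291 = 0.00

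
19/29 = 19/29 = 0.66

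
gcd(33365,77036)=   1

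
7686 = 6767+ 919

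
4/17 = 4/17 = 0.24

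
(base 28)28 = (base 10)64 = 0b1000000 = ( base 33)1v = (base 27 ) 2a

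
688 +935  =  1623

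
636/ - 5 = -128 + 4/5 = -127.20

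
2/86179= 2/86179=0.00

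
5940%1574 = 1218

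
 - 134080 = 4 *( - 33520 )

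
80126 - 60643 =19483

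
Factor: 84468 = 2^2  *3^1*7039^1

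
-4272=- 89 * 48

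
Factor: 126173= 126173^1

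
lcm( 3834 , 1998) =141858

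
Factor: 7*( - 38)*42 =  - 11172 = -2^2*3^1*7^2*19^1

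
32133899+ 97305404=129439303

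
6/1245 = 2/415 = 0.00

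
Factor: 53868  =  2^2*3^1*  67^2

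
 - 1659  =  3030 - 4689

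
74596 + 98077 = 172673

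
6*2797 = 16782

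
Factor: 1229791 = 71^1 * 17321^1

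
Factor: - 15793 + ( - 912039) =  - 2^3*115979^1 = -927832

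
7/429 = 7/429 = 0.02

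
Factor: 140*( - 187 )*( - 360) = 9424800 = 2^5 * 3^2*5^2*7^1*11^1 * 17^1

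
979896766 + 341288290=1321185056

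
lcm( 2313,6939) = 6939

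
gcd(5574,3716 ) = 1858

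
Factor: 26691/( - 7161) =-11^( - 1 )*41^1 = - 41/11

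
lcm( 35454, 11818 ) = 35454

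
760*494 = 375440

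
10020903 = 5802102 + 4218801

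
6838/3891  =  6838/3891 = 1.76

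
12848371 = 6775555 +6072816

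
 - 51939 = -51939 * 1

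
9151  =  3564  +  5587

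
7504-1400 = 6104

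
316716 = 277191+39525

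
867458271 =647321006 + 220137265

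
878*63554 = 55800412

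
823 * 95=78185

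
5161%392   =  65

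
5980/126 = 47+29/63  =  47.46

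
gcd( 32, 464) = 16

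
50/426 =25/213 = 0.12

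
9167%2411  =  1934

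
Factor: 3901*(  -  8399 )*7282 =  - 238591081718 = - 2^1 * 11^1* 37^1*47^1*83^1*227^1*331^1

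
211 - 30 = 181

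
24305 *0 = 0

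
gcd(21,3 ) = 3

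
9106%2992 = 130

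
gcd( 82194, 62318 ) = 2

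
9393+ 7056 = 16449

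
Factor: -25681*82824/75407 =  - 2^3*3^1 * 7^1*17^1 * 29^1*61^1*421^1*75407^(-1 ) = -2127003144/75407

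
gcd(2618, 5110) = 14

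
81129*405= 32857245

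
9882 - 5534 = 4348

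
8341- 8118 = 223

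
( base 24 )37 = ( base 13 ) 61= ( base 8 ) 117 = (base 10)79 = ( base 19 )43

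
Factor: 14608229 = 37^1*394817^1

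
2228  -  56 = 2172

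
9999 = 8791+1208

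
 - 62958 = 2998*( - 21 ) 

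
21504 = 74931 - 53427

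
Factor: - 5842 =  - 2^1 * 23^1*127^1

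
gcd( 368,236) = 4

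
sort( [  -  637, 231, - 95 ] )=[ - 637, - 95, 231]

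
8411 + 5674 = 14085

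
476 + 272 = 748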